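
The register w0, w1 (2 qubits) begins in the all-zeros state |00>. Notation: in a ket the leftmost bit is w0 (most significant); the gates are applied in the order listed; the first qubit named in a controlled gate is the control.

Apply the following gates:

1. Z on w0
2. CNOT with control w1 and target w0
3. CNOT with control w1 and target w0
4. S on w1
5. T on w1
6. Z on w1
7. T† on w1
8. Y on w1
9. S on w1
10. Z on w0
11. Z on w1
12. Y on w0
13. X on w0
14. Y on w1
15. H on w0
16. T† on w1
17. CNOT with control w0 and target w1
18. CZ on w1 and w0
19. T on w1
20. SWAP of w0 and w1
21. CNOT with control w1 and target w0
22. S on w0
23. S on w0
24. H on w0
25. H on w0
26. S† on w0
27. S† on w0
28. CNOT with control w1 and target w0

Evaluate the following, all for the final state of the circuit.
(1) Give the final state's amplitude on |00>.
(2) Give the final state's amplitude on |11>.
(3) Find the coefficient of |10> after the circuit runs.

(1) The amplitude on |00> is sqrt(2)/2.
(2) The final state's coefficient on |11> equals -sqrt(2)*exp(I*pi/4)/2.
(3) The amplitude on |10> is 0.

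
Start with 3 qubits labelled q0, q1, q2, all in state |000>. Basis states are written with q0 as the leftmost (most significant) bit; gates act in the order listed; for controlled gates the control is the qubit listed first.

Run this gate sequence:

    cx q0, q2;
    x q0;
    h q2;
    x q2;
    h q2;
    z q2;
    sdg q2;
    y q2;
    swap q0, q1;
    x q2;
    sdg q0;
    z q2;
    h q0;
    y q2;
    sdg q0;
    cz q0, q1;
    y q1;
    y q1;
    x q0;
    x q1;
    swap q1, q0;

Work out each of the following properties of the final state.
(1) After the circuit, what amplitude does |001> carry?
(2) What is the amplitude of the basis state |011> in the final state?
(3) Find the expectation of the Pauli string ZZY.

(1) The final state's coefficient on |001> equals -sqrt(2)*I/2. Key observation: gates 3-6 undo each other exactly, leaving only the rest of the circuit to track.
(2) |011> carries amplitude -sqrt(2)/2 in the final state.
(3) In the final state, ZZY has expectation 0.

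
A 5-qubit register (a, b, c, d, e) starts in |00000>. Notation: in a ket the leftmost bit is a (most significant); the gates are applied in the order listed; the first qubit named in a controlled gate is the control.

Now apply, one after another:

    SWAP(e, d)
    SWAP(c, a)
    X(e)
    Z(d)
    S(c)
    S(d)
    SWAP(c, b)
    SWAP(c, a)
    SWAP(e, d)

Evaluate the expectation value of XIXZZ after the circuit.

In the final state, XIXZZ has expectation 0.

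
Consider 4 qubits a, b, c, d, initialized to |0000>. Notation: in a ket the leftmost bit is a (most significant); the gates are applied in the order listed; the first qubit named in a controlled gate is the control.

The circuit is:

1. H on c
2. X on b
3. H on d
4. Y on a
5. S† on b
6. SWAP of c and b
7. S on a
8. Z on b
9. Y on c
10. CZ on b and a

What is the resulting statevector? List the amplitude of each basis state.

After the circuit, the state carries amplitude 1/2 on |1000>, 1/2 on |1001>, 1/2 on |1100>, 1/2 on |1101>, and 0 on every other basis state.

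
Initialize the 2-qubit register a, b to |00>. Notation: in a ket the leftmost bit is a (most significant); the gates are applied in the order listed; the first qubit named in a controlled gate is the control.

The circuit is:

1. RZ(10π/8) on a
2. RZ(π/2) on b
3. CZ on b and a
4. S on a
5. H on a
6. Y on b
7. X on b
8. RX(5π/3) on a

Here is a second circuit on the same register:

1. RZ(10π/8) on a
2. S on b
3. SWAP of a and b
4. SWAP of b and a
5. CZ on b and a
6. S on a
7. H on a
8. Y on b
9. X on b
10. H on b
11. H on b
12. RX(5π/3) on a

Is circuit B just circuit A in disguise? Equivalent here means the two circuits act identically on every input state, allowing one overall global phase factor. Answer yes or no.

Yes — the two circuits implement the same unitary up to a global phase.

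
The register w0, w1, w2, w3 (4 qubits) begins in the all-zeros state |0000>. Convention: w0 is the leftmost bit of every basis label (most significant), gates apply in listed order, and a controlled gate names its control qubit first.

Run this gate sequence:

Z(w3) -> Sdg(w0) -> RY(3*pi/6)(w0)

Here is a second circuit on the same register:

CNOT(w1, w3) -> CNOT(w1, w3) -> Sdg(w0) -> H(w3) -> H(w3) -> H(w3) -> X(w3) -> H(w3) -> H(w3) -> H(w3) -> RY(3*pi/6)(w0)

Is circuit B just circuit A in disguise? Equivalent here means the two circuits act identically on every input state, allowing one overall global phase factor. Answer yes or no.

Yes — the two circuits implement the same unitary up to a global phase.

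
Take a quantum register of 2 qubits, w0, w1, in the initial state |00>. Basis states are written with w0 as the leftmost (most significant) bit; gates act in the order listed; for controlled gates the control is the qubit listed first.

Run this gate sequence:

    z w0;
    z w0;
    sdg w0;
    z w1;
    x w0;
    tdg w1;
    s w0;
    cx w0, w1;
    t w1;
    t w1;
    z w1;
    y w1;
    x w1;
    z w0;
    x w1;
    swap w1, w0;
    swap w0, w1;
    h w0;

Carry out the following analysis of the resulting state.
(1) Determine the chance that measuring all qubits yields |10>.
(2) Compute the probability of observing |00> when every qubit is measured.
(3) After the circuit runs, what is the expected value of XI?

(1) The probability of measuring |10> is 1/2.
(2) Outcome |00> occurs with probability 1/2.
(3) The expectation value of XI is -1.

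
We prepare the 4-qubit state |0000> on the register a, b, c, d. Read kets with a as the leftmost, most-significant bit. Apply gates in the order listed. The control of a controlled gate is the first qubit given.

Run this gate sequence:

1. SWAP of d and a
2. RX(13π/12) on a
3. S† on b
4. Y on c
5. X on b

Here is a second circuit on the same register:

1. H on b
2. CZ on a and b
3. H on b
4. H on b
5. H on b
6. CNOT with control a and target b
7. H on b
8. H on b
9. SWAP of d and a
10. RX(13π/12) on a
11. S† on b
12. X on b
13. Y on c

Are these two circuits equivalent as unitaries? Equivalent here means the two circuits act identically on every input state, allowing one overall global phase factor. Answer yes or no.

Yes — the two circuits implement the same unitary up to a global phase.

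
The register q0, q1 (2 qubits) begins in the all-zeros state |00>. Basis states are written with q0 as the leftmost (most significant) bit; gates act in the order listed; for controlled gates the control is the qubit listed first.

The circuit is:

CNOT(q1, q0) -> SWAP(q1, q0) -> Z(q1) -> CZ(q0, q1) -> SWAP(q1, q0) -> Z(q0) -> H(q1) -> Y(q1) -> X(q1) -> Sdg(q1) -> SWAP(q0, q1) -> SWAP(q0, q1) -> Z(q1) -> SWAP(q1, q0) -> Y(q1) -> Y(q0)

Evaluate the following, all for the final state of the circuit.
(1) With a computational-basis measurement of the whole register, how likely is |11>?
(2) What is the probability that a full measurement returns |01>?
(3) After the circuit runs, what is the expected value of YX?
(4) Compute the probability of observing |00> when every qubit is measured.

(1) A full measurement returns |11> with probability 1/2.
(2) A full measurement returns |01> with probability 1/2.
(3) In the final state, YX has expectation 0.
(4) Outcome |00> occurs with probability 0.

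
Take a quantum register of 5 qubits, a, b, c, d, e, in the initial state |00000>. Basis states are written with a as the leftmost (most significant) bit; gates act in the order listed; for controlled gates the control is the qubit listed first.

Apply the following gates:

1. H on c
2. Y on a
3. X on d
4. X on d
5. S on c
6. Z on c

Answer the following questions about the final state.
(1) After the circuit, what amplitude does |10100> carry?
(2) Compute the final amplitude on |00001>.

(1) The final state's coefficient on |10100> equals sqrt(2)/2. Key observation: the block from step 3 through step 4 cancels to the identity and can be dropped.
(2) The final state's coefficient on |00001> equals 0.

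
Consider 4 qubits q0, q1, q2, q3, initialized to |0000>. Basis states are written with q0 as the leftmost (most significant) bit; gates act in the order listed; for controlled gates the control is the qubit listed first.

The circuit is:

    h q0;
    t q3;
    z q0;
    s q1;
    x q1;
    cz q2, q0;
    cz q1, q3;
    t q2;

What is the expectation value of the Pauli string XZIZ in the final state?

In the final state, XZIZ has expectation 1.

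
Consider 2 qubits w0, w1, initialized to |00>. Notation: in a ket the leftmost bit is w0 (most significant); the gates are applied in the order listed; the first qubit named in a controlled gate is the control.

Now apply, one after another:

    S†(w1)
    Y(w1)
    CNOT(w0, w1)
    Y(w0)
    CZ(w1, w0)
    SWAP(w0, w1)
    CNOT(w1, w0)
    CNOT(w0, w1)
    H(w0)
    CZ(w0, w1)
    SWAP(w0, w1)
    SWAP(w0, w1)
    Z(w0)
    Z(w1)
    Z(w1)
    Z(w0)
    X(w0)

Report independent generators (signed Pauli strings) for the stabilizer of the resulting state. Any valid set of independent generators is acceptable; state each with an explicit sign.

The final state is stabilized by the group generated by -XI, -IZ; other independent generating sets are equally valid. Key observation: gates 13-16 undo each other exactly, leaving only the rest of the circuit to track.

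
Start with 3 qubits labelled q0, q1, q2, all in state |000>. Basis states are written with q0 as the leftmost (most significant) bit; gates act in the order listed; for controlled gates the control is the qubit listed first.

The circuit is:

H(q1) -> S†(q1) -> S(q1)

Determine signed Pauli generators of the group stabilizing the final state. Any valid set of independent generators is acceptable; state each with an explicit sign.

The final state is stabilized by the group generated by +IXI, +ZII, +IIZ; other independent generating sets are equally valid.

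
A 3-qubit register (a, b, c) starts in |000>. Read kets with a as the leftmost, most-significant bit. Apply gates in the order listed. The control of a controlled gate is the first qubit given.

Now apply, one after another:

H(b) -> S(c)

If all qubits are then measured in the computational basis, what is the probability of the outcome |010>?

The probability of measuring |010> is 1/2.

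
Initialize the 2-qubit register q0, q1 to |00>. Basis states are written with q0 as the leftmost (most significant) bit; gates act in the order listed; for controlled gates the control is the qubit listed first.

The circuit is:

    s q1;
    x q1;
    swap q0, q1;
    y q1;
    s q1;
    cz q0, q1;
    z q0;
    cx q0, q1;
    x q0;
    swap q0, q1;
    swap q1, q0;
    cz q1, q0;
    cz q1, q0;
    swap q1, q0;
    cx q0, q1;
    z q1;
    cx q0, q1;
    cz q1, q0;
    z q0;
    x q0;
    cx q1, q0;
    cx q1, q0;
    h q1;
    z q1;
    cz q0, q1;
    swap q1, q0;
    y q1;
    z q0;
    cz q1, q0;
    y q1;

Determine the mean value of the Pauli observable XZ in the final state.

In the final state, XZ has expectation 1. Key observation: gates 11-14 undo each other exactly, leaving only the rest of the circuit to track.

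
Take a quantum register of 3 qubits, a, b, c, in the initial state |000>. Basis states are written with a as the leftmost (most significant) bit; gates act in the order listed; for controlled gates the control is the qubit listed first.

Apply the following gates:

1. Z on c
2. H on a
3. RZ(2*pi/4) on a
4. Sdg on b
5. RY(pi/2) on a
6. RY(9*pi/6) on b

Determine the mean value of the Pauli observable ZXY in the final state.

The expectation value of ZXY is 0.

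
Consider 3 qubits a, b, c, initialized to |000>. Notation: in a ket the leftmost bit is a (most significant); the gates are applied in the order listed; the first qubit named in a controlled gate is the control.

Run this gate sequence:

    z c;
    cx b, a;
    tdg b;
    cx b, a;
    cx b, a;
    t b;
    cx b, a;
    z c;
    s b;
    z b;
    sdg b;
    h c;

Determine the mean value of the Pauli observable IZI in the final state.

The observable IZI averages to 1. Key observation: steps 1-8 multiply out to the identity, so the circuit reduces to the remaining gates.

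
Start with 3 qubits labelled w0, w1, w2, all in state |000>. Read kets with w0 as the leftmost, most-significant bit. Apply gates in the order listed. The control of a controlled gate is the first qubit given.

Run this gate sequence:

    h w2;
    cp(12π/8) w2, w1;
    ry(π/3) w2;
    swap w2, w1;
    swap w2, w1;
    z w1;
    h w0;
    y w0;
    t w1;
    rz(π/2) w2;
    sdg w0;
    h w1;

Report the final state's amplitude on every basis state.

The final amplitudes are (-sqrt(6) + sqrt(2))*exp(I*pi/4)/8 on |000>, (-sqrt(6) - sqrt(2))*exp(3*I*pi/4)/8 on |001>, (-sqrt(6) + sqrt(2))*exp(I*pi/4)/8 on |010>, (-sqrt(6) - sqrt(2))*exp(3*I*pi/4)/8 on |011>, (-sqrt(6) + sqrt(2))*exp(3*I*pi/4)/8 on |100>, (sqrt(2) + sqrt(6))*exp(I*pi/4)/8 on |101>, (-sqrt(6) + sqrt(2))*exp(3*I*pi/4)/8 on |110>, (sqrt(2) + sqrt(6))*exp(I*pi/4)/8 on |111>. Key observation: the block from step 4 through step 5 cancels to the identity and can be dropped.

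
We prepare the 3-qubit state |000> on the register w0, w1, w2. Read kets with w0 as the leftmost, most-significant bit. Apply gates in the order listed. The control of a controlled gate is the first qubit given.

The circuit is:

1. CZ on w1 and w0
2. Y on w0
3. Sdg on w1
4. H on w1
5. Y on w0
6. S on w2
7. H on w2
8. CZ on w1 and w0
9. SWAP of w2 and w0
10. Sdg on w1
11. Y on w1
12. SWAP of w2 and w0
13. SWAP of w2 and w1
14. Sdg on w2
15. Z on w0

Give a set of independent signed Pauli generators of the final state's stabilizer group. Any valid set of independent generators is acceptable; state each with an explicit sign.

One valid set of independent stabilizer generators is +IXI, -IIX, +ZII (any independent generating set of the same group is equally correct).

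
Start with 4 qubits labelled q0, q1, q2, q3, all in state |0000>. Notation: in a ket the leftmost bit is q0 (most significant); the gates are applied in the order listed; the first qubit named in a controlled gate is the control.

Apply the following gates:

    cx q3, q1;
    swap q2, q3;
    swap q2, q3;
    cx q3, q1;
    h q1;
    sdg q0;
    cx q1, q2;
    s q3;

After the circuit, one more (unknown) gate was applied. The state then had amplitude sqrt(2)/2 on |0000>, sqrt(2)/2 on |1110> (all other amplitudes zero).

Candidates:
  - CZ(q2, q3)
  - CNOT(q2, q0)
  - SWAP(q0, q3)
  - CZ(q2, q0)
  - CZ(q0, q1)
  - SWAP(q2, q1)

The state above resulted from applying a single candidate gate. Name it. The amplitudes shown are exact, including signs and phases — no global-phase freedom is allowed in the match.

The applied gate was CNOT(q2, q0). Key observation: gates 1-4 undo each other exactly, leaving only the rest of the circuit to track.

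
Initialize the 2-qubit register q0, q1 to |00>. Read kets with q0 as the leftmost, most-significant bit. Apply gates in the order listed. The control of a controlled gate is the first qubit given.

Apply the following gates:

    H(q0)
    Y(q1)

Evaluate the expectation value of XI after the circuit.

The expectation value of XI is 1.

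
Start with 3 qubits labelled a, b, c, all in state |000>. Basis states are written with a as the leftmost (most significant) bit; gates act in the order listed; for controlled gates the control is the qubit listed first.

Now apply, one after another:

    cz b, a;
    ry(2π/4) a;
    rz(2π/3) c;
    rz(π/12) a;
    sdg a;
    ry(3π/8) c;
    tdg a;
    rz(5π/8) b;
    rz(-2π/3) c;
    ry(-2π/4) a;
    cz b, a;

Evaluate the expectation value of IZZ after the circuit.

The expectation value of IZZ is sqrt(2 - sqrt(2))/2.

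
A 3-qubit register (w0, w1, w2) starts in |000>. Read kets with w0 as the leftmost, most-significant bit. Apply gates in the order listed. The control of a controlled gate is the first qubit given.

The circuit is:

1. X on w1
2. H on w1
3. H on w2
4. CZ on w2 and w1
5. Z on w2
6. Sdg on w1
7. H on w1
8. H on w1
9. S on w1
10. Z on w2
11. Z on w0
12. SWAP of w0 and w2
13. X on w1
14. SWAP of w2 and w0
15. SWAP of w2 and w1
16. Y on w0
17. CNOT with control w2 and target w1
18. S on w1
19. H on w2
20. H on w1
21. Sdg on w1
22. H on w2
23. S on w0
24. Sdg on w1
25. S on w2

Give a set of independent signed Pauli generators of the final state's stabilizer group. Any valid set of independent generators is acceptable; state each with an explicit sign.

One valid set of independent stabilizer generators is -IYZ, +IZX, -ZII (any independent generating set of the same group is equally correct). Key observation: steps 5-10 multiply out to the identity, so the circuit reduces to the remaining gates.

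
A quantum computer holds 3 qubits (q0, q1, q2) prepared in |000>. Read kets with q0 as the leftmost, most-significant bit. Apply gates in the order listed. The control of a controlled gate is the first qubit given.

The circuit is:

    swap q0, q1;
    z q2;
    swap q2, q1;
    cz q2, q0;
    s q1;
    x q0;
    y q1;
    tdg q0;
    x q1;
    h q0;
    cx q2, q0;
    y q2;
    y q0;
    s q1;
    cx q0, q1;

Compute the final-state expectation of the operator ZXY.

In the final state, ZXY has expectation 0.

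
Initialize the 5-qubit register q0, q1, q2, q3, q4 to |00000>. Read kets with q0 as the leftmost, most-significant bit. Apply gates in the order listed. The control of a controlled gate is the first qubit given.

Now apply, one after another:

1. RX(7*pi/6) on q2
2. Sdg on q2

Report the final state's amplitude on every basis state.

The final amplitudes are -sqrt(6)/4 + sqrt(2)/4 on |00000>, -sqrt(6)/4 - sqrt(2)/4 on |00100>, and 0 on every other basis state.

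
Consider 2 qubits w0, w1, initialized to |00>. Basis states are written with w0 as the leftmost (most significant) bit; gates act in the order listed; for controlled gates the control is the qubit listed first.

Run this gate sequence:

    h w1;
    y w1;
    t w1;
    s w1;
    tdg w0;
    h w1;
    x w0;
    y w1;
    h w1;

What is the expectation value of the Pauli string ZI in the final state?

The observable ZI averages to -1.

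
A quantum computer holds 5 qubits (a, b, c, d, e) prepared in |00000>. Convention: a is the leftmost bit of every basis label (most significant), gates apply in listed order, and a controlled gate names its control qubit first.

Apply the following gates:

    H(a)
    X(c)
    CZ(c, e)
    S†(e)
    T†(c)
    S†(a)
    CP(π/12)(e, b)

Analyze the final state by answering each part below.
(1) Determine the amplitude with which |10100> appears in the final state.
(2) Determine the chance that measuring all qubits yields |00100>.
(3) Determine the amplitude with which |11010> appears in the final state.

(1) The amplitude on |10100> is -sqrt(2)*exp(I*pi/4)/2.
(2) Outcome |00100> occurs with probability 1/2.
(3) The amplitude on |11010> is 0.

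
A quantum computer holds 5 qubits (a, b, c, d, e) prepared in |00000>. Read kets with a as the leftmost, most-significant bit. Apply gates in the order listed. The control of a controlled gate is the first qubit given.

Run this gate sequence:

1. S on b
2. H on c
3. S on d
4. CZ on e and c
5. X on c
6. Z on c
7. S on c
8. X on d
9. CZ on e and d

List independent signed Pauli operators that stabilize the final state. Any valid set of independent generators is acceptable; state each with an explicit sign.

One valid set of independent stabilizer generators is -IIYII, +ZIIII, +IZIII, -IIIZI, +IIIIZ (any independent generating set of the same group is equally correct).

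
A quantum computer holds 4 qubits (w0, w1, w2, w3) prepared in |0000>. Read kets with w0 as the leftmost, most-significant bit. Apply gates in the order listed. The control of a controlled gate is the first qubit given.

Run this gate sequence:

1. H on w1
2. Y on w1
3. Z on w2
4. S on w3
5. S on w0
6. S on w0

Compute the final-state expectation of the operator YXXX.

The observable YXXX averages to 0.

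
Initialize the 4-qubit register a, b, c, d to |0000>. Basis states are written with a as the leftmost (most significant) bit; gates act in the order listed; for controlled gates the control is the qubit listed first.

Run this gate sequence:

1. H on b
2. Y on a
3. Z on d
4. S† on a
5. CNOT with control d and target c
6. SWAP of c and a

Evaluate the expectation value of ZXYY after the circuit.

The expectation value of ZXYY is 0.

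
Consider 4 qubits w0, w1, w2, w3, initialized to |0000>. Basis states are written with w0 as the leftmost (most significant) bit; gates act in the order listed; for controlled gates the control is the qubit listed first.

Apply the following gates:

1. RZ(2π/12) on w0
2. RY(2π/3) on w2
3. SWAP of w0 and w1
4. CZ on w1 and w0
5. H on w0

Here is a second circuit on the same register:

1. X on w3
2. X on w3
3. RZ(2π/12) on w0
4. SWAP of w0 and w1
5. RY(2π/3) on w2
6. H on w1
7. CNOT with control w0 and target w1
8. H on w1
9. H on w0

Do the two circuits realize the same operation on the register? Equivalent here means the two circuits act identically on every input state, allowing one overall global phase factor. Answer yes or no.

Yes — the two circuits implement the same unitary up to a global phase.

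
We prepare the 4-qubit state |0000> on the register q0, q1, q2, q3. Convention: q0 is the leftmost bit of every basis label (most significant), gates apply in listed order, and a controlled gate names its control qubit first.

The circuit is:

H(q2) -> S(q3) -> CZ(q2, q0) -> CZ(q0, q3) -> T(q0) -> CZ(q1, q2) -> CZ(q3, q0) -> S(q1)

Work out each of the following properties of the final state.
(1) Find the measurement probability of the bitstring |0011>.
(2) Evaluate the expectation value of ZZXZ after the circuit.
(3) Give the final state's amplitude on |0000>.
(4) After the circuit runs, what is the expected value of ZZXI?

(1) A full measurement returns |0011> with probability 0.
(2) The observable ZZXZ averages to 1.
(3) The amplitude on |0000> is sqrt(2)/2.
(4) The observable ZZXI averages to 1.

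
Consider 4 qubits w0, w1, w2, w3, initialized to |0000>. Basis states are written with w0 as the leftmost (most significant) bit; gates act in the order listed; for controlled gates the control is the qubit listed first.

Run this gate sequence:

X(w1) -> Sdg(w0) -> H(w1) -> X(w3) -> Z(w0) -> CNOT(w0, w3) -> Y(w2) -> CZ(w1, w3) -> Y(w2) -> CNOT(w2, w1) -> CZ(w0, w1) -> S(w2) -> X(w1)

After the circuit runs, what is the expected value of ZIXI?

The observable ZIXI averages to 0.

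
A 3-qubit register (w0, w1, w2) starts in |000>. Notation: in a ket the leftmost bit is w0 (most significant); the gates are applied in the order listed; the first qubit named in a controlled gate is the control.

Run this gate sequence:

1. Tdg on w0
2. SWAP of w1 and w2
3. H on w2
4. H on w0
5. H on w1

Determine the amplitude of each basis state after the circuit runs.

The final amplitudes are sqrt(2)/4 on |000>, sqrt(2)/4 on |001>, sqrt(2)/4 on |010>, sqrt(2)/4 on |011>, sqrt(2)/4 on |100>, sqrt(2)/4 on |101>, sqrt(2)/4 on |110>, sqrt(2)/4 on |111>.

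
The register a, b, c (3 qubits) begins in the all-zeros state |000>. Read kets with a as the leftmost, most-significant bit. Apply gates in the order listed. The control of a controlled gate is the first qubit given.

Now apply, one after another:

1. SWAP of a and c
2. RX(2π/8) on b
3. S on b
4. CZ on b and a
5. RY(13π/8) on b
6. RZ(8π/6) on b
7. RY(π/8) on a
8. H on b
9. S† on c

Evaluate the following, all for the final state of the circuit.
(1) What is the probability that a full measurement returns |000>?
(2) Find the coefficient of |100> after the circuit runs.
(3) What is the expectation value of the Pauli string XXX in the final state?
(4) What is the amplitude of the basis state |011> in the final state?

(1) Outcome |000> occurs with probability sin(3*pi/16)**2*cos(pi/16)**2/2 + cos(pi/16)**2*cos(3*pi/16)**2/2 - sqrt(2)*exp(2*I*pi/3)*sin(3*pi/16)*cos(pi/16)**2*cos(3*pi/16)/4 + sqrt(1/2 - sqrt(2)/4)*sqrt(sqrt(2)/4 + 1/2)*exp(-2*I*pi/3)*cos(pi/16)**2*cos(3*pi/16)**2/2 - sqrt(1/2 - sqrt(2)/4)*sqrt(sqrt(2)/4 + 1/2)*exp(2*I*pi/3)*sin(3*pi/16)**2*cos(pi/16)**2/2 - sqrt(1/2 - sqrt(2)/4)*sqrt(sqrt(2)/4 + 1/2)*exp(-2*I*pi/3)*sin(3*pi/16)**2*cos(pi/16)**2/2 + sqrt(1/2 - sqrt(2)/4)*sqrt(sqrt(2)/4 + 1/2)*exp(2*I*pi/3)*cos(pi/16)**2*cos(3*pi/16)**2/2 - sqrt(2)*exp(-2*I*pi/3)*sin(3*pi/16)*cos(pi/16)**2*cos(3*pi/16)/4.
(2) |100> carries amplitude -sqrt(2)*sqrt(1/2 - sqrt(2)/4)*exp(2*I*pi/3)*sin(pi/16)*cos(3*pi/16)/2 - sqrt(2)*sqrt(1/2 - sqrt(2)/4)*exp(-2*I*pi/3)*sin(pi/16)*sin(3*pi/16)/2 + sqrt(2)*sqrt(sqrt(2)/4 + 1/2)*exp(2*I*pi/3)*sin(pi/16)*sin(3*pi/16)/2 - sqrt(2)*sqrt(sqrt(2)/4 + 1/2)*exp(-2*I*pi/3)*sin(pi/16)*cos(3*pi/16)/2 in the final state.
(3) The observable XXX averages to 0.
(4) The final state's coefficient on |011> equals 0.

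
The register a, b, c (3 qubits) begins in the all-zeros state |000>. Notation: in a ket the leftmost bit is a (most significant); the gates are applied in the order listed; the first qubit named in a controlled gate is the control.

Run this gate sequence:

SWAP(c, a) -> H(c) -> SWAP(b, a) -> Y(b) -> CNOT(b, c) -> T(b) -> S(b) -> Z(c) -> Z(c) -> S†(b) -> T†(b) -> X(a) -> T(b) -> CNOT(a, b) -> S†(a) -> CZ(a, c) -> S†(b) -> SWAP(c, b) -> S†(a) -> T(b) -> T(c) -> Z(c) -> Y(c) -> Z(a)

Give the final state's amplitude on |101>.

The amplitude on |101> is -sqrt(2)*exp(I*pi/4)/2.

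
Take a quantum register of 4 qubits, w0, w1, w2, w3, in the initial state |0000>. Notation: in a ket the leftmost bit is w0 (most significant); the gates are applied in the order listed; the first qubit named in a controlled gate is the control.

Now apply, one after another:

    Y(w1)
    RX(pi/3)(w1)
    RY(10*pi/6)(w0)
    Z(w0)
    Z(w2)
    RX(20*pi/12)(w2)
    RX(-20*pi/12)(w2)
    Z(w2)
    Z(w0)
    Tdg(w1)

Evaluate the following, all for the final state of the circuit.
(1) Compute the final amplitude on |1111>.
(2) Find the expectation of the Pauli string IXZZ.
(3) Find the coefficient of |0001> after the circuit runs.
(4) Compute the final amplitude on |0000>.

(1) The amplitude on |1111> is 0. Key observation: steps 4-9 multiply out to the identity, so the circuit reduces to the remaining gates.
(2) In the final state, IXZZ has expectation sqrt(6)/4.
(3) The final state's coefficient on |0001> equals 0.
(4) The amplitude on |0000> is -sqrt(3)/4.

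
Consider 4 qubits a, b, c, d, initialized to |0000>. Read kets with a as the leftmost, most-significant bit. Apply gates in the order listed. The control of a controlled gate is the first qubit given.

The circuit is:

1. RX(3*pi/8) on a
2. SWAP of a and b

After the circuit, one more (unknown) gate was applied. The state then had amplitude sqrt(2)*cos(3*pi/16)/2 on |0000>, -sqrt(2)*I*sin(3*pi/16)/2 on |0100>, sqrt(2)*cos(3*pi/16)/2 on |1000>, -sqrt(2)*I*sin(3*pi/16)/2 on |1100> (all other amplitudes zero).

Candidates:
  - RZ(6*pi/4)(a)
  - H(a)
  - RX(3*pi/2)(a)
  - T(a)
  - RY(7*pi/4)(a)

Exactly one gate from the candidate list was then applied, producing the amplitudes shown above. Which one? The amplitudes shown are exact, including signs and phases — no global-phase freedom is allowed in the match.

It was H(a) that produced the state shown.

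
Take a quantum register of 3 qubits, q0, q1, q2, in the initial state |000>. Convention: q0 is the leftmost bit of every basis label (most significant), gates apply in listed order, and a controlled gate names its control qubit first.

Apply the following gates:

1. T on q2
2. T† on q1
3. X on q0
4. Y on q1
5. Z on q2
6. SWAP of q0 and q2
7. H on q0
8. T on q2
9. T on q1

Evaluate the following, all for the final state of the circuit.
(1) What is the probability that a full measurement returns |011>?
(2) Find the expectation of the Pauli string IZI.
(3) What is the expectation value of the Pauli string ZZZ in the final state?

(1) Outcome |011> occurs with probability 1/2.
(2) In the final state, IZI has expectation -1.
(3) The observable ZZZ averages to 0.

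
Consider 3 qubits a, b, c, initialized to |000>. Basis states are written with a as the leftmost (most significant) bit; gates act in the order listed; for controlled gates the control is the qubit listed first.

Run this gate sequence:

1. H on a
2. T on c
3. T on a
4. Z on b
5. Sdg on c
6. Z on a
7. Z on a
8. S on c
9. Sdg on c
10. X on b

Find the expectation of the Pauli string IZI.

In the final state, IZI has expectation -1.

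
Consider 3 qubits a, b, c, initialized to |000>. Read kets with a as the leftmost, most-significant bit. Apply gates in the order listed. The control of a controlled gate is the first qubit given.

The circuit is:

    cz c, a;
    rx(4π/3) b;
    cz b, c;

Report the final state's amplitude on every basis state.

After the circuit, the state carries amplitude -1/2 on |000>, -sqrt(3)*I/2 on |010>, and 0 on every other basis state.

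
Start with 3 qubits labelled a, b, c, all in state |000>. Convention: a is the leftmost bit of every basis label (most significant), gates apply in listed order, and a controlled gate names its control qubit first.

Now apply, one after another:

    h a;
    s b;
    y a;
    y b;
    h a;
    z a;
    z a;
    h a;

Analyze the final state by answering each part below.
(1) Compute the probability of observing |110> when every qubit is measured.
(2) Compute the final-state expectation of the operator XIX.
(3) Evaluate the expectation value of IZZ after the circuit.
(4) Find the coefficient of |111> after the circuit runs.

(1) The probability of measuring |110> is 1/2. Key observation: gates 5-8 undo each other exactly, leaving only the rest of the circuit to track.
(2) The observable XIX averages to 0.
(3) In the final state, IZZ has expectation -1.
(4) The final state's coefficient on |111> equals 0.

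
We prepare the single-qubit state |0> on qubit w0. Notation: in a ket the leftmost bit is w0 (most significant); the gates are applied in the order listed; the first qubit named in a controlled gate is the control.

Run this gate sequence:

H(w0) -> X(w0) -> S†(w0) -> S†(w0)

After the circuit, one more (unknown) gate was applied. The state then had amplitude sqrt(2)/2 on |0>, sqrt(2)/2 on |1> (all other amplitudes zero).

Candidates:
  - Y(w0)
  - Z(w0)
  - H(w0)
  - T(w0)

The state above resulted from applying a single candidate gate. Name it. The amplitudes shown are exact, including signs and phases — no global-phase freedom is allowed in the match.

The unique candidate consistent with the amplitudes is Z(w0).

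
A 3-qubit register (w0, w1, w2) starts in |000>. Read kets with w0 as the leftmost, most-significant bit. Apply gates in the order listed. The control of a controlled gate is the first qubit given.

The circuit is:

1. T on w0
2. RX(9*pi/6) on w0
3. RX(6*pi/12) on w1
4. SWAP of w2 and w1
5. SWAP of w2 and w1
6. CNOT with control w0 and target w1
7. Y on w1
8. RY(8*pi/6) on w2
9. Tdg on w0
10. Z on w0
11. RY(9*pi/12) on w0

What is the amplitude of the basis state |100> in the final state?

The amplitude on |100> is -sqrt(sqrt(2) + 2)/8 + sqrt(2 - sqrt(2))*exp(3*I*pi/4)/8. Key observation: steps 4-5 multiply out to the identity, so the circuit reduces to the remaining gates.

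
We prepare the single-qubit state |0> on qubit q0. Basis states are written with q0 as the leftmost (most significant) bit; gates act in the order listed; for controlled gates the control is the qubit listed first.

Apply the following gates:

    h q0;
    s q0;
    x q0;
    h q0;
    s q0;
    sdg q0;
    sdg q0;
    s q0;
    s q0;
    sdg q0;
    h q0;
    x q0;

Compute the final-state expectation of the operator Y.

The expectation value of Y is 1. Key observation: the block from step 4 through step 11 cancels to the identity and can be dropped.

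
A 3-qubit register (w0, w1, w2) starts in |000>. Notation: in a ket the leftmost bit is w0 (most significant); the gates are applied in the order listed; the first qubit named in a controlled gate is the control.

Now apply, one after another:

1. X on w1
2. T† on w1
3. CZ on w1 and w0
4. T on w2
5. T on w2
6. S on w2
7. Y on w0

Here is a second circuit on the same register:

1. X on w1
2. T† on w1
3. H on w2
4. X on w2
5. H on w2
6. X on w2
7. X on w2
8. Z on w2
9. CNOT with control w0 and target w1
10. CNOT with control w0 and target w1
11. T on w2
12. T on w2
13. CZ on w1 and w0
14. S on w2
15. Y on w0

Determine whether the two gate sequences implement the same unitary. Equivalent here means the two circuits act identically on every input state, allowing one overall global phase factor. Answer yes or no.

Yes, they are equivalent — the unitaries differ by at most a global phase.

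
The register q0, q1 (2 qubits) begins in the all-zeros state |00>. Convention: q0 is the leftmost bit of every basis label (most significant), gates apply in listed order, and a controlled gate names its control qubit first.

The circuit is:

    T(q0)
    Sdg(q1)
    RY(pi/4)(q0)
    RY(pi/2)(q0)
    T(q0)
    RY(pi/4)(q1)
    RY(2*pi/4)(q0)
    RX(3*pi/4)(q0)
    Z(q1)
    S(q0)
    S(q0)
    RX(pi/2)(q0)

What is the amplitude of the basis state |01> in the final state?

The final state's coefficient on |01> equals -sqrt(2 - sqrt(2))/8 - I*sqrt(2*sqrt(2) + 4)/8 - sqrt(sqrt(2) + 2)*exp(I*pi/4)/8 + sqrt(2 - sqrt(2))*exp(3*I*pi/4)/8 + sqrt(4 - 2*sqrt(2))*exp(I*pi/4)/8 + I*sqrt(4 - 2*sqrt(2))/8 + I*sqrt(sqrt(2) + 2)/8 + sqrt(2*sqrt(2) + 4)*exp(I*pi/4)/8.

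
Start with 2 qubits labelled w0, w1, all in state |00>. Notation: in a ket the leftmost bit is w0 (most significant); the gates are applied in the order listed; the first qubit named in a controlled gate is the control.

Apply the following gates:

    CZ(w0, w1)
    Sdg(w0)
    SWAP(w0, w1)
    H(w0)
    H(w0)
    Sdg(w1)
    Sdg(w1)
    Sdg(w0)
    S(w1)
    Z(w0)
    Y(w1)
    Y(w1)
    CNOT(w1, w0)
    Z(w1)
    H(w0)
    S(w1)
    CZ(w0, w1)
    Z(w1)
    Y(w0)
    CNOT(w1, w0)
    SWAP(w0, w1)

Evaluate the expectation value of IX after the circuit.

The expectation value of IX is -1.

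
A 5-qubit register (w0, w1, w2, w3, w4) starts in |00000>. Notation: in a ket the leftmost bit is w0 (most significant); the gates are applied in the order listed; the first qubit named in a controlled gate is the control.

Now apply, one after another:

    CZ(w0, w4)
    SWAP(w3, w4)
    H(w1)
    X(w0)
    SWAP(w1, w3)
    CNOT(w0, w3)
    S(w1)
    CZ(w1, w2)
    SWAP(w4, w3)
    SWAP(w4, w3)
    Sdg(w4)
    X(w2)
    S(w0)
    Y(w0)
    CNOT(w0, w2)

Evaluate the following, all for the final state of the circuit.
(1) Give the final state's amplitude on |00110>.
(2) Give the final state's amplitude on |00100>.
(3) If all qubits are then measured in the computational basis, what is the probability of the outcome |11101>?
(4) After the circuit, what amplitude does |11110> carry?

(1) The final state's coefficient on |00110> equals sqrt(2)/2. Key observation: steps 9-10 multiply out to the identity, so the circuit reduces to the remaining gates.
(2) The amplitude on |00100> is sqrt(2)/2.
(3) Outcome |11101> occurs with probability 0.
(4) The amplitude on |11110> is 0.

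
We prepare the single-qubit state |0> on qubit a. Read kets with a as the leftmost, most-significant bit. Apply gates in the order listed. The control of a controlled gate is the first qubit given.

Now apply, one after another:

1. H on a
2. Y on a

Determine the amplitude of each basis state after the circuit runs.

The resulting statevector has amplitude -sqrt(2)*I/2 on |0>, sqrt(2)*I/2 on |1>.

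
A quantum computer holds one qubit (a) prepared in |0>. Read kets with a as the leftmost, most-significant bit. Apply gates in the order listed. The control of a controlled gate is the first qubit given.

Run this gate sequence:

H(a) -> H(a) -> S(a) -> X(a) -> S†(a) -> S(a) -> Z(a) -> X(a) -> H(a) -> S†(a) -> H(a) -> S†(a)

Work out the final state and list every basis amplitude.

The final amplitudes are -1/2 + I/2 on |0>, -1/2 + I/2 on |1>.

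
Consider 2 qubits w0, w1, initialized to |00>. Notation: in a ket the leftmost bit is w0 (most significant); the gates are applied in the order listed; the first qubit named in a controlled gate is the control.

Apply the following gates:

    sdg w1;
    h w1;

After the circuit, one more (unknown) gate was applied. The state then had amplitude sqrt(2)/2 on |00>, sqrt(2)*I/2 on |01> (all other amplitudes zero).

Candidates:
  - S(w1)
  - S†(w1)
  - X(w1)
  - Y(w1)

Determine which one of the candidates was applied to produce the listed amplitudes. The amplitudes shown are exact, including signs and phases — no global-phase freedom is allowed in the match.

The unique candidate consistent with the amplitudes is S(w1).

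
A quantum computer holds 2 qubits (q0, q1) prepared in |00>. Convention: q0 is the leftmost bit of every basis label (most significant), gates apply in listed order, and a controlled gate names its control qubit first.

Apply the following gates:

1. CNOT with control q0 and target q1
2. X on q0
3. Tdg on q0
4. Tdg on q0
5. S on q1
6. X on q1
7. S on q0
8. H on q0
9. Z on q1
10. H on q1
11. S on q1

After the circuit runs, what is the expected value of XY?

The expectation value of XY is 1.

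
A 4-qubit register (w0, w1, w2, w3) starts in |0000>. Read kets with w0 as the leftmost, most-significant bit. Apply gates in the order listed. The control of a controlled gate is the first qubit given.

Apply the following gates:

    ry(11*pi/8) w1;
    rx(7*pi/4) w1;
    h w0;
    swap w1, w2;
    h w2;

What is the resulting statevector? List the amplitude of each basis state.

The final amplitudes are -sqrt(sqrt(2)/4 + 1/2)*sin(5*pi/16)/2 + sqrt(sqrt(2)/4 + 1/2)*cos(5*pi/16)/2 - I*sqrt(1/2 - sqrt(2)/4)*sin(5*pi/16)/2 + I*sqrt(1/2 - sqrt(2)/4)*cos(5*pi/16)/2 on |0000>, sqrt(sqrt(2)/4 + 1/2)*cos(5*pi/16)/2 + sqrt(sqrt(2)/4 + 1/2)*sin(5*pi/16)/2 - I*sqrt(1/2 - sqrt(2)/4)*sin(5*pi/16)/2 - I*sqrt(1/2 - sqrt(2)/4)*cos(5*pi/16)/2 on |0010>, -sqrt(sqrt(2)/4 + 1/2)*sin(5*pi/16)/2 + sqrt(sqrt(2)/4 + 1/2)*cos(5*pi/16)/2 - I*sqrt(1/2 - sqrt(2)/4)*sin(5*pi/16)/2 + I*sqrt(1/2 - sqrt(2)/4)*cos(5*pi/16)/2 on |1000>, sqrt(sqrt(2)/4 + 1/2)*cos(5*pi/16)/2 + sqrt(sqrt(2)/4 + 1/2)*sin(5*pi/16)/2 - I*sqrt(1/2 - sqrt(2)/4)*sin(5*pi/16)/2 - I*sqrt(1/2 - sqrt(2)/4)*cos(5*pi/16)/2 on |1010>, and 0 on every other basis state.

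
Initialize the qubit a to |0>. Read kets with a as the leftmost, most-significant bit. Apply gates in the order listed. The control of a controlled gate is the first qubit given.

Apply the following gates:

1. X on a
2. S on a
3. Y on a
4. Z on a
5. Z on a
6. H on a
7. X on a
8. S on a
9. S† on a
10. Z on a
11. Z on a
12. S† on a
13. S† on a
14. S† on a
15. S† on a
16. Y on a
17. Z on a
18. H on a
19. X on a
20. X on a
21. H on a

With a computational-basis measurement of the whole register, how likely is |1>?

A full measurement returns |1> with probability 1/2.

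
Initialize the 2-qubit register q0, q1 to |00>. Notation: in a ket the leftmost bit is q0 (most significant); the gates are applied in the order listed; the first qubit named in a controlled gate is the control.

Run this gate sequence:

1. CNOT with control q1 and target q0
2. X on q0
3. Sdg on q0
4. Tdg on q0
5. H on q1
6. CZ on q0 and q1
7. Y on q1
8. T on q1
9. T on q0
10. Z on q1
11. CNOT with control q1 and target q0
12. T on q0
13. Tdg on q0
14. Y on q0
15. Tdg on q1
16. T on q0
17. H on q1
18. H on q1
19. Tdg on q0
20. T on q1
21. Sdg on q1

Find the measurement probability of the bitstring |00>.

Outcome |00> occurs with probability 1/2. Key observation: the block from step 15 through step 20 cancels to the identity and can be dropped.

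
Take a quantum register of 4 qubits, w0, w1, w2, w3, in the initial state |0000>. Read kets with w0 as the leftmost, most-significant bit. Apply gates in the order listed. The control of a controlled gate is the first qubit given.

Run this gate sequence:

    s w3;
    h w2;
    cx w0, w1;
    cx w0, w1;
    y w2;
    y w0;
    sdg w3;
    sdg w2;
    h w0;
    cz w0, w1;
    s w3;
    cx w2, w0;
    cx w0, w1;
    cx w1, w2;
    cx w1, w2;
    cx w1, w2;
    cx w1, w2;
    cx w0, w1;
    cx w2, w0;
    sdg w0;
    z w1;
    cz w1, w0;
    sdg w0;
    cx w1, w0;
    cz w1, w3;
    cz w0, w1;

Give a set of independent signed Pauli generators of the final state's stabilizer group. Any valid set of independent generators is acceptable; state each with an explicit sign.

One valid set of independent stabilizer generators is +XIII, +IIYI, +IZII, +IIIZ (any independent generating set of the same group is equally correct). Key observation: the block from step 12 through step 19 cancels to the identity and can be dropped.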